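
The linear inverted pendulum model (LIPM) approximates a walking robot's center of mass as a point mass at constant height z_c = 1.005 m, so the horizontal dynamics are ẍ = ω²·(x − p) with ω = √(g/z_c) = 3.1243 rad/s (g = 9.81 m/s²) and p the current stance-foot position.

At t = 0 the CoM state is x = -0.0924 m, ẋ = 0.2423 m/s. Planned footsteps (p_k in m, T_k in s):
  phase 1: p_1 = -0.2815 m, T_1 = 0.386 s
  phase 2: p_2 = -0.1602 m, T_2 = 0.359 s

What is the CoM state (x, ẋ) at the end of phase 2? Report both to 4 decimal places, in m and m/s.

phase 1: p=-0.2815, T=0.386, ωT=1.205980, cosh=1.819714, sinh=1.520316; start (x,ẋ)=(-0.092400, 0.242300) → end (x,ẋ)=(0.180514, 1.339127)
phase 2: p=-0.1602, T=0.359, ωT=1.121624, cosh=1.697793, sinh=1.372042; start (x,ẋ)=(0.180514, 1.339127) → end (x,ẋ)=(1.006341, 3.734087)

x = 1.0063, ẋ = 3.7341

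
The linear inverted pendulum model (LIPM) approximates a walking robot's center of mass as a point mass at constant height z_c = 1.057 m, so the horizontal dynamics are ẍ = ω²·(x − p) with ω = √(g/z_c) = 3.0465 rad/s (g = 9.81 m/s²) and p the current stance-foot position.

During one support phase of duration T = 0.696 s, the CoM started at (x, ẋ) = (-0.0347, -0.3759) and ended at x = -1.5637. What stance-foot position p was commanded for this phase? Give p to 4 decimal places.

ωT = 3.0465·0.696 = 2.120364; cosh(ωT) = 4.227079, sinh(ωT) = 4.107091
x(T) = p + (x₀−p)·cosh(ωT) + (ẋ₀/ω)·sinh(ωT) ⇒ p·(1 − cosh) = x(T) − x₀·cosh − (ẋ₀/ω)·sinh
numerator   = -1.5637 − (-0.0347)·4.227079 − (-0.3759/3.0465)·4.107091 = -0.910257
denominator = 1 − 4.227079 = -3.227079
p = -0.910257 / -3.227079 = 0.2821

p = 0.2821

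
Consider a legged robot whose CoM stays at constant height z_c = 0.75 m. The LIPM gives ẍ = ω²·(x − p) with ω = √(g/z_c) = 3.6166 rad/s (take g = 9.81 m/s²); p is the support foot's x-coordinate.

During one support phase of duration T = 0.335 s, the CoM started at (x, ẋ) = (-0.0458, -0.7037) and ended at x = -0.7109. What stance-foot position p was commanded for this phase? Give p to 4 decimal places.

ωT = 3.6166·0.335 = 1.211561; cosh(ωT) = 1.828228, sinh(ωT) = 1.530496
x(T) = p + (x₀−p)·cosh(ωT) + (ẋ₀/ω)·sinh(ωT) ⇒ p·(1 − cosh) = x(T) − x₀·cosh − (ẋ₀/ω)·sinh
numerator   = -0.7109 − (-0.0458)·1.828228 − (-0.7037/3.6166)·1.530496 = -0.329371
denominator = 1 − 1.828228 = -0.828228
p = -0.329371 / -0.828228 = 0.3977

p = 0.3977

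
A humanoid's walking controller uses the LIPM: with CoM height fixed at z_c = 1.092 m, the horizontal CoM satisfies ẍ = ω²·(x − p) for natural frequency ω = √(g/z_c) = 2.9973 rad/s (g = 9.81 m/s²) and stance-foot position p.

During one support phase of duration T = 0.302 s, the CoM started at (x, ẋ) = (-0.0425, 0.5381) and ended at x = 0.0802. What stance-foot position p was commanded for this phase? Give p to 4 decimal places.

p = 0.1010

ωT = 2.9973·0.302 = 0.905185; cosh(ωT) = 1.438428, sinh(ωT) = 1.033961
x(T) = p + (x₀−p)·cosh(ωT) + (ẋ₀/ω)·sinh(ωT) ⇒ p·(1 − cosh) = x(T) − x₀·cosh − (ẋ₀/ω)·sinh
numerator   = 0.0802 − (-0.0425)·1.438428 − (0.5381/2.9973)·1.033961 = -0.044292
denominator = 1 − 1.438428 = -0.438428
p = -0.044292 / -0.438428 = 0.1010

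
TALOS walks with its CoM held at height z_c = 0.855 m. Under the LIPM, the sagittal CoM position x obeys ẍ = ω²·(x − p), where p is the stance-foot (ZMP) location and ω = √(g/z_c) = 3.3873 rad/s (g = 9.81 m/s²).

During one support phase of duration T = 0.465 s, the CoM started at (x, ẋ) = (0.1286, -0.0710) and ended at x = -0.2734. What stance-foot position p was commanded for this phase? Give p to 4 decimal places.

p = 0.3613

ωT = 3.3873·0.465 = 1.575095; cosh(ωT) = 2.519093, sinh(ωT) = 2.312105
x(T) = p + (x₀−p)·cosh(ωT) + (ẋ₀/ω)·sinh(ωT) ⇒ p·(1 − cosh) = x(T) − x₀·cosh − (ẋ₀/ω)·sinh
numerator   = -0.2734 − (0.1286)·2.519093 − (-0.0710/3.3873)·2.312105 = -0.548892
denominator = 1 − 2.519093 = -1.519093
p = -0.548892 / -1.519093 = 0.3613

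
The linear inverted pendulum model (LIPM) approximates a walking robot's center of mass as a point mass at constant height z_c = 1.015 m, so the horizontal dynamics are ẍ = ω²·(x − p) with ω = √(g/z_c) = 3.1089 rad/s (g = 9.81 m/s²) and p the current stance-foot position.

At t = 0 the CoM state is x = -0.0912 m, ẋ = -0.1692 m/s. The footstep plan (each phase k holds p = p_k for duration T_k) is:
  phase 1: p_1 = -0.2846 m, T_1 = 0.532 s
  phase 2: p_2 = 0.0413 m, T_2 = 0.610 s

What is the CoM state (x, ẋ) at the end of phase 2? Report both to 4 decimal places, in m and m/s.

x = 1.3548, ẋ = 4.2135

phase 1: p=-0.2846, T=0.532, ωT=1.653935, cosh=2.709402, sinh=2.518106; start (x,ẋ)=(-0.091200, -0.169200) → end (x,ẋ)=(0.102352, 1.055609)
phase 2: p=0.0413, T=0.610, ωT=1.896429, cosh=3.406083, sinh=3.255979; start (x,ẋ)=(0.102352, 1.055609) → end (x,ẋ)=(1.354797, 4.213491)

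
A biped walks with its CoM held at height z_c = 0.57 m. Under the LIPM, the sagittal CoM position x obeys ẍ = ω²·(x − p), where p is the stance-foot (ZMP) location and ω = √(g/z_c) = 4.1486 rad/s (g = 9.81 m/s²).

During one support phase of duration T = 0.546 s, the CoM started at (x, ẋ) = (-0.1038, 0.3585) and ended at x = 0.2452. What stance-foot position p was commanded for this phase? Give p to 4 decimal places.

p = -0.0876

ωT = 4.1486·0.546 = 2.265136; cosh(ωT) = 4.868123, sinh(ωT) = 4.764307
x(T) = p + (x₀−p)·cosh(ωT) + (ẋ₀/ω)·sinh(ωT) ⇒ p·(1 − cosh) = x(T) − x₀·cosh − (ẋ₀/ω)·sinh
numerator   = 0.2452 − (-0.1038)·4.868123 − (0.3585/4.1486)·4.764307 = 0.338805
denominator = 1 − 4.868123 = -3.868123
p = 0.338805 / -3.868123 = -0.0876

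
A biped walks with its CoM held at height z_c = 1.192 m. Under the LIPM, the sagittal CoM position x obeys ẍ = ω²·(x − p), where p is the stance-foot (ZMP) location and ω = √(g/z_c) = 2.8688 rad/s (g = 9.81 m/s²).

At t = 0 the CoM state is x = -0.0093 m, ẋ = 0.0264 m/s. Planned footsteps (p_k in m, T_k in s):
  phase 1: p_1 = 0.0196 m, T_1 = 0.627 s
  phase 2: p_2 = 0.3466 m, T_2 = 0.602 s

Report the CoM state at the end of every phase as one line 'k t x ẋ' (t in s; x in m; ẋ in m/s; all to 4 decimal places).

1 0.6270 -0.0431 -0.1617
2 1.2290 -0.9372 -3.5129

phase 1: p=0.0196, T=0.627, ωT=1.798738, cosh=3.103761, sinh=2.938254; start (x,ẋ)=(-0.009300, 0.026400) → end (x,ẋ)=(-0.043060, -0.161666)
phase 2: p=0.3466, T=0.602, ωT=1.727018, cosh=2.900835, sinh=2.723021; start (x,ẋ)=(-0.043060, -0.161666) → end (x,ẋ)=(-0.937189, -3.512911)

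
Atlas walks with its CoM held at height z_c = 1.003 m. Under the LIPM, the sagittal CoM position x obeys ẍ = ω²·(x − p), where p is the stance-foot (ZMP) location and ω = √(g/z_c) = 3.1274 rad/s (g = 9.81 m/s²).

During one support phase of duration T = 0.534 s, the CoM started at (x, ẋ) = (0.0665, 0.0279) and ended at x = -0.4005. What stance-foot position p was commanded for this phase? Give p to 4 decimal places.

p = 0.3464

ωT = 3.1274·0.534 = 1.670032; cosh(ωT) = 2.750288, sinh(ωT) = 2.562047
x(T) = p + (x₀−p)·cosh(ωT) + (ẋ₀/ω)·sinh(ωT) ⇒ p·(1 − cosh) = x(T) − x₀·cosh − (ẋ₀/ω)·sinh
numerator   = -0.4005 − (0.0665)·2.750288 − (0.0279/3.1274)·2.562047 = -0.606251
denominator = 1 − 2.750288 = -1.750288
p = -0.606251 / -1.750288 = 0.3464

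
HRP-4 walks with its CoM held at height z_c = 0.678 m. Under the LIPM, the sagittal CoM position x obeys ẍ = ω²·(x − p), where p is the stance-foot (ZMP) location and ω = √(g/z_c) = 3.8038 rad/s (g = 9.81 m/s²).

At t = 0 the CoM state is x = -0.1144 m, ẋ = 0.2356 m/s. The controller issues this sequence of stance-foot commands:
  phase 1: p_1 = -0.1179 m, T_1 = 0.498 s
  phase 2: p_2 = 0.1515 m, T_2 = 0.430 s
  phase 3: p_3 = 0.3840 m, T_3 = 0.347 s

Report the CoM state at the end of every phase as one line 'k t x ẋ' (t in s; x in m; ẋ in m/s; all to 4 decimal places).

1 0.4980 0.0952 0.8441
2 0.9280 0.5494 1.7199
3 1.2750 1.5016 4.5423

phase 1: p=-0.1179, T=0.498, ωT=1.894292, cosh=3.399134, sinh=3.248709; start (x,ẋ)=(-0.114400, 0.235600) → end (x,ẋ)=(0.095216, 0.844087)
phase 2: p=0.1515, T=0.430, ωT=1.635634, cosh=2.663770, sinh=2.468941; start (x,ẋ)=(0.095216, 0.844087) → end (x,ẋ)=(0.549445, 1.719867)
phase 3: p=0.3840, T=0.347, ωT=1.319919, cosh=2.005137, sinh=1.737980; start (x,ẋ)=(0.549445, 1.719867) → end (x,ẋ)=(1.501558, 4.542315)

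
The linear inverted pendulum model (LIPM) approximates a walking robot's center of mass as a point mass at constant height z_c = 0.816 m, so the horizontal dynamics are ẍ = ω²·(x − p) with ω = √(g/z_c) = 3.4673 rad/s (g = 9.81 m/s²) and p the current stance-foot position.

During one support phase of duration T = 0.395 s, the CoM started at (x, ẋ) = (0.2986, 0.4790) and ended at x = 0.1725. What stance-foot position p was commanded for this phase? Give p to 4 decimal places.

p = 0.6462

ωT = 3.4673·0.395 = 1.369584; cosh(ωT) = 2.093962, sinh(ωT) = 1.839750
x(T) = p + (x₀−p)·cosh(ωT) + (ẋ₀/ω)·sinh(ωT) ⇒ p·(1 − cosh) = x(T) − x₀·cosh − (ẋ₀/ω)·sinh
numerator   = 0.1725 − (0.2986)·2.093962 − (0.4790/3.4673)·1.839750 = -0.706915
denominator = 1 − 2.093962 = -1.093962
p = -0.706915 / -1.093962 = 0.6462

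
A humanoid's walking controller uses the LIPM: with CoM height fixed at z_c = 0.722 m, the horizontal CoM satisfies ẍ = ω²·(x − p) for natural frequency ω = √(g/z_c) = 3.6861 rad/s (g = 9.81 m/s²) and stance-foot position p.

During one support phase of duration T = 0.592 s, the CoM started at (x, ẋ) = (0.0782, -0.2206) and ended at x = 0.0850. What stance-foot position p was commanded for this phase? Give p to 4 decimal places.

p = 0.0012

ωT = 3.6861·0.592 = 2.182171; cosh(ωT) = 4.489165, sinh(ωT) = 4.376369
x(T) = p + (x₀−p)·cosh(ωT) + (ẋ₀/ω)·sinh(ωT) ⇒ p·(1 − cosh) = x(T) − x₀·cosh − (ẋ₀/ω)·sinh
numerator   = 0.0850 − (0.0782)·4.489165 − (-0.2206/3.6861)·4.376369 = -0.004143
denominator = 1 − 4.489165 = -3.489165
p = -0.004143 / -3.489165 = 0.0012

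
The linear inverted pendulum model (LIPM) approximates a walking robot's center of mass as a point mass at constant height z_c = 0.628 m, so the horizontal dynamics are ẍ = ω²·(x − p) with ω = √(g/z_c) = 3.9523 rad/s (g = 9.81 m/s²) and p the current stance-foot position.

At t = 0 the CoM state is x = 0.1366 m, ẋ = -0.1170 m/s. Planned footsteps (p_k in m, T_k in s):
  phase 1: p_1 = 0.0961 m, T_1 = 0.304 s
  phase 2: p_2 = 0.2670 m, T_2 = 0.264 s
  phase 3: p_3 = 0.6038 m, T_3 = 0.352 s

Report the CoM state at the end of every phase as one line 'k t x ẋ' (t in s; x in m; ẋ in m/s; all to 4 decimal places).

1 0.3040 0.1248 0.0299
2 0.5680 0.0495 -0.6512
3 0.9200 -0.8899 -5.5207

phase 1: p=0.0961, T=0.304, ωT=1.201499, cosh=1.812921, sinh=1.512178; start (x,ẋ)=(0.136600, -0.117000) → end (x,ẋ)=(0.124758, 0.029940)
phase 2: p=0.2670, T=0.264, ωT=1.043407, cosh=1.595563, sinh=1.243310; start (x,ẋ)=(0.124758, 0.029940) → end (x,ẋ)=(0.049463, -0.651196)
phase 3: p=0.6038, T=0.352, ωT=1.391210, cosh=2.134242, sinh=1.885468; start (x,ẋ)=(0.049463, -0.651196) → end (x,ẋ)=(-0.889946, -5.520694)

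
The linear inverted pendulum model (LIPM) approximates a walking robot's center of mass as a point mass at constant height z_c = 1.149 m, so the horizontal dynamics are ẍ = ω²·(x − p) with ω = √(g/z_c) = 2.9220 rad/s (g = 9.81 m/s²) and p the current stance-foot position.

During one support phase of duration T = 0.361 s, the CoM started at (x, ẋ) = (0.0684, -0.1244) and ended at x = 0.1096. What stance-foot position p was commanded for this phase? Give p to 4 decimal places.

p = -0.0872

ωT = 2.9220·0.361 = 1.054842; cosh(ωT) = 1.609884, sinh(ωT) = 1.261637
x(T) = p + (x₀−p)·cosh(ωT) + (ẋ₀/ω)·sinh(ωT) ⇒ p·(1 − cosh) = x(T) − x₀·cosh − (ẋ₀/ω)·sinh
numerator   = 0.1096 − (0.0684)·1.609884 − (-0.1244/2.9220)·1.261637 = 0.053196
denominator = 1 − 1.609884 = -0.609884
p = 0.053196 / -0.609884 = -0.0872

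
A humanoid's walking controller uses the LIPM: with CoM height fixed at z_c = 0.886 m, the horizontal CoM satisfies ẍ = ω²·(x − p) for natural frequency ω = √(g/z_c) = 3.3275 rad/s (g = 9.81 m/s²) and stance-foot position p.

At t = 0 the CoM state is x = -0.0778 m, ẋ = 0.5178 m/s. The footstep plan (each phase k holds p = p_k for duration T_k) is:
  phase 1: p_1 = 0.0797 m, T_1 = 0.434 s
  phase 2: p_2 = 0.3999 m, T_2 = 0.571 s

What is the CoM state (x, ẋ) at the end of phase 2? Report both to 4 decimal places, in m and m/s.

phase 1: p=0.0797, T=0.434, ωT=1.444135, cosh=2.237067, sinh=2.001117; start (x,ẋ)=(-0.077800, 0.517800) → end (x,ẋ)=(0.038760, 0.109605)
phase 2: p=0.3999, T=0.571, ωT=1.900002, cosh=3.417740, sinh=3.268171; start (x,ẋ)=(0.038760, 0.109605) → end (x,ẋ)=(-0.726730, -3.552733)

x = -0.7267, ẋ = -3.5527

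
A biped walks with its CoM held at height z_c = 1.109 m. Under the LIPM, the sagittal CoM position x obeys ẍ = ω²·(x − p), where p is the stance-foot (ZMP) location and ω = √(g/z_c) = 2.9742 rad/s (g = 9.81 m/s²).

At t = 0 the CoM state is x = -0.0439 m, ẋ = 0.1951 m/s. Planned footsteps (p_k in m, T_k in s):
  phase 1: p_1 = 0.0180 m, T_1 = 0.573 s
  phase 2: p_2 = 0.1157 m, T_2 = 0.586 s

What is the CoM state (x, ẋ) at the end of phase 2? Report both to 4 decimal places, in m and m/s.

x = -0.1159, ẋ = -0.6260

phase 1: p=0.0180, T=0.573, ωT=1.704217, cosh=2.839496, sinh=2.657581; start (x,ẋ)=(-0.043900, 0.195100) → end (x,ẋ)=(0.016566, 0.064717)
phase 2: p=0.1157, T=0.586, ωT=1.742881, cosh=2.944399, sinh=2.769383; start (x,ẋ)=(0.016566, 0.064717) → end (x,ẋ)=(-0.115930, -0.625986)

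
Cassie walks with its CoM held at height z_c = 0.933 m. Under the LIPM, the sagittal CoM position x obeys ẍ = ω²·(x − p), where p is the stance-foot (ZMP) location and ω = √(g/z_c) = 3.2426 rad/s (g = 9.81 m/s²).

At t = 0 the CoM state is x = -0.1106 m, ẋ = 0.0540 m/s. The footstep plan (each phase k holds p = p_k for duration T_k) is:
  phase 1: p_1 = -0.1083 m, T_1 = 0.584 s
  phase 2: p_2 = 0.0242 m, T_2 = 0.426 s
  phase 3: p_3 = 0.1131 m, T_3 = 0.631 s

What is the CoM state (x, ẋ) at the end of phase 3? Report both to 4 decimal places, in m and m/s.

phase 1: p=-0.1083, T=0.584, ωT=1.893678, cosh=3.397140, sinh=3.246623; start (x,ẋ)=(-0.110600, 0.054000) → end (x,ẋ)=(-0.062046, 0.159232)
phase 2: p=0.0242, T=0.426, ωT=1.381348, cosh=2.115751, sinh=1.864511; start (x,ẋ)=(-0.062046, 0.159232) → end (x,ẋ)=(-0.066717, -0.184538)
phase 3: p=0.1131, T=0.631, ωT=2.046081, cosh=3.933378, sinh=3.804137; start (x,ẋ)=(-0.066717, -0.184538) → end (x,ẋ)=(-0.810682, -2.943950)

x = -0.8107, ẋ = -2.9439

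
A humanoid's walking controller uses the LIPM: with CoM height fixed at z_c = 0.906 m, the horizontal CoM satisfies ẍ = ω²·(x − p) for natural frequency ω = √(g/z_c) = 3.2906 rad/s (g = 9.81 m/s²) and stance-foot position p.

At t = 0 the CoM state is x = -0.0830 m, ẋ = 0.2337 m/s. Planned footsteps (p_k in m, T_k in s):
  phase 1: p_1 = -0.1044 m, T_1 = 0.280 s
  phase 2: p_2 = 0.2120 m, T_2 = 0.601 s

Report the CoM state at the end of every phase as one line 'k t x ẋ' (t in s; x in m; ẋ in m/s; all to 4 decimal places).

1 0.2800 0.0018 0.4146
2 0.8810 -0.1154 -0.9241

phase 1: p=-0.1044, T=0.280, ωT=0.921368, cosh=1.455350, sinh=1.057376; start (x,ẋ)=(-0.083000, 0.233700) → end (x,ẋ)=(0.001840, 0.414574)
phase 2: p=0.2120, T=0.601, ωT=1.977651, cosh=3.682070, sinh=3.543676; start (x,ẋ)=(0.001840, 0.414574) → end (x,ẋ)=(-0.115366, -0.924148)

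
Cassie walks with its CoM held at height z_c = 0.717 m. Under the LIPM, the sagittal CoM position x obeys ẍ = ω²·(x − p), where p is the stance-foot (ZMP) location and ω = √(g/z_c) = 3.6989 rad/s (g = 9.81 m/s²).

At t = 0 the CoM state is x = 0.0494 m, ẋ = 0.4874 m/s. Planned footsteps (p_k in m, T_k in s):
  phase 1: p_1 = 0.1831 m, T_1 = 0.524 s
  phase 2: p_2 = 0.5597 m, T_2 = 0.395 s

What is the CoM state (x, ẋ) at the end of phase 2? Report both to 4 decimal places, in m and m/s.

phase 1: p=0.1831, T=0.524, ωT=1.938224, cosh=3.545180, sinh=3.401220; start (x,ẋ)=(0.049400, 0.487400) → end (x,ẋ)=(0.157285, 0.045871)
phase 2: p=0.5597, T=0.395, ωT=1.461066, cosh=2.271269, sinh=2.039281; start (x,ẋ)=(0.157285, 0.045871) → end (x,ẋ)=(-0.329004, -2.931272)

x = -0.3290, ẋ = -2.9313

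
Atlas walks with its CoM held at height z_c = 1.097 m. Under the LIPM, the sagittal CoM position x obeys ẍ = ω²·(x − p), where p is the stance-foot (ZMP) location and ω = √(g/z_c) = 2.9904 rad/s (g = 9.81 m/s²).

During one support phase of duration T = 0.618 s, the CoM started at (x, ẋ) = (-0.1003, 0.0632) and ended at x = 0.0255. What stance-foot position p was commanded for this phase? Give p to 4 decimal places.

ωT = 2.9904·0.618 = 1.848067; cosh(ωT) = 3.252540, sinh(ωT) = 3.094999
x(T) = p + (x₀−p)·cosh(ωT) + (ẋ₀/ω)·sinh(ωT) ⇒ p·(1 − cosh) = x(T) − x₀·cosh − (ẋ₀/ω)·sinh
numerator   = 0.0255 − (-0.1003)·3.252540 − (0.0632/2.9904)·3.094999 = 0.286319
denominator = 1 − 3.252540 = -2.252540
p = 0.286319 / -2.252540 = -0.1271

p = -0.1271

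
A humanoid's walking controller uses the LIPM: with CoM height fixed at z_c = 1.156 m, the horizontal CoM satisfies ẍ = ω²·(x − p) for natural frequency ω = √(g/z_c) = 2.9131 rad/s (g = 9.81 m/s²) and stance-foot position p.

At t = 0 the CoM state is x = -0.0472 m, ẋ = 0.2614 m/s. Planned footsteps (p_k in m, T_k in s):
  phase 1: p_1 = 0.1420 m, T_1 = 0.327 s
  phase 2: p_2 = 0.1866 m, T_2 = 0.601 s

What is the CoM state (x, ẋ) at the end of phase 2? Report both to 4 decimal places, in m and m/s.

x = -0.6976, ẋ = -2.4986

phase 1: p=0.1420, T=0.327, ωT=0.952584, cosh=1.489071, sinh=1.103328; start (x,ẋ)=(-0.047200, 0.261400) → end (x,ẋ)=(-0.040728, -0.218865)
phase 2: p=0.1866, T=0.601, ωT=1.750773, cosh=2.966346, sinh=2.792707; start (x,ẋ)=(-0.040728, -0.218865) → end (x,ẋ)=(-0.697553, -2.498641)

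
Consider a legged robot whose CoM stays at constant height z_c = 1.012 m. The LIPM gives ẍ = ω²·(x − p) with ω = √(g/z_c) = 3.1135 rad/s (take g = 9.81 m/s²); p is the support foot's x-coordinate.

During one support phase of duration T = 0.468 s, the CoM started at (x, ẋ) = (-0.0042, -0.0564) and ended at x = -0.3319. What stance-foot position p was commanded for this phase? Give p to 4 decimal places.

ωT = 3.1135·0.468 = 1.457118; cosh(ωT) = 2.263237, sinh(ωT) = 2.030331
x(T) = p + (x₀−p)·cosh(ωT) + (ẋ₀/ω)·sinh(ωT) ⇒ p·(1 − cosh) = x(T) − x₀·cosh − (ẋ₀/ω)·sinh
numerator   = -0.3319 − (-0.0042)·2.263237 − (-0.0564/3.1135)·2.030331 = -0.285616
denominator = 1 − 2.263237 = -1.263237
p = -0.285616 / -1.263237 = 0.2261

p = 0.2261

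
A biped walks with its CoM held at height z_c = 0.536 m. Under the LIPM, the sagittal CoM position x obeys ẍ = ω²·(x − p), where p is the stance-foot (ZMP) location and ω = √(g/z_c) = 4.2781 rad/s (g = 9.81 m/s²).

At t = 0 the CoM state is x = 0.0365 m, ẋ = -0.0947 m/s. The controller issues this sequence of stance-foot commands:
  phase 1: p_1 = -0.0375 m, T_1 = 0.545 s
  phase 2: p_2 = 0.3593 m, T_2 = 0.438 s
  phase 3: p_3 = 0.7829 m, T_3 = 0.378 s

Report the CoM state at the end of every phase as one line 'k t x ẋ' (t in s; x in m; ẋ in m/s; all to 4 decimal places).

phase 1: p=-0.0375, T=0.545, ωT=2.331565, cosh=5.195589, sinh=5.098445; start (x,ẋ)=(0.036500, -0.094700) → end (x,ẋ)=(0.234114, 1.122040)
phase 2: p=0.3593, T=0.438, ωT=1.873808, cosh=3.333294, sinh=3.179756; start (x,ẋ)=(0.234114, 1.122040) → end (x,ẋ)=(0.775991, 2.037152)
phase 3: p=0.7829, T=0.378, ωT=1.617122, cosh=2.618518, sinh=2.420049; start (x,ẋ)=(0.775991, 2.037152) → end (x,ẋ)=(1.917192, 5.262793)

1 0.5450 0.2341 1.1220
2 0.9830 0.7760 2.0372
3 1.3610 1.9172 5.2628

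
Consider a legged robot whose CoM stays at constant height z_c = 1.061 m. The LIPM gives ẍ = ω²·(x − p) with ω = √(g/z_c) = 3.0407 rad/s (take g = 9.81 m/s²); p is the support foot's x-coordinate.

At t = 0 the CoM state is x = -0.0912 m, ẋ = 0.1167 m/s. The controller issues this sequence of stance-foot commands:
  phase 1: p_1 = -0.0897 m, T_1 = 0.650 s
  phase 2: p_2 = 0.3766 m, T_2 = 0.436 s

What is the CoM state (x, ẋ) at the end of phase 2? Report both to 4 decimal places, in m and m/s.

phase 1: p=-0.0897, T=0.650, ωT=1.976455, cosh=3.677836, sinh=3.539277; start (x,ẋ)=(-0.091200, 0.116700) → end (x,ẋ)=(0.040618, 0.413061)
phase 2: p=0.3766, T=0.436, ωT=1.325745, cosh=2.015297, sinh=1.749693; start (x,ẋ)=(0.040618, 0.413061) → end (x,ẋ)=(-0.062818, -0.955080)

x = -0.0628, ẋ = -0.9551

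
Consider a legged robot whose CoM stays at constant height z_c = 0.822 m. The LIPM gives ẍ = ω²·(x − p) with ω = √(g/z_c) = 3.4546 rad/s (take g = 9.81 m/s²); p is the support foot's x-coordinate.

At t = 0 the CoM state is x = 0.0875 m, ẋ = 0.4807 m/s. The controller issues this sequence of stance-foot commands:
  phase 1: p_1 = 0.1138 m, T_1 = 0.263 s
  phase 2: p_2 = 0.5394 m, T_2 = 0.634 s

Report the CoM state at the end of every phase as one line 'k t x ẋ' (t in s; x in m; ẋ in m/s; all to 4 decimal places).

phase 1: p=0.1138, T=0.263, ωT=0.908560, cosh=1.441926, sinh=1.038821; start (x,ẋ)=(0.087500, 0.480700) → end (x,ẋ)=(0.220427, 0.598751)
phase 2: p=0.5394, T=0.634, ωT=2.190216, cosh=4.524520, sinh=4.412627; start (x,ẋ)=(0.220427, 0.598751) → end (x,ẋ)=(-0.139004, -2.153320)

1 0.2630 0.2204 0.5988
2 0.8970 -0.1390 -2.1533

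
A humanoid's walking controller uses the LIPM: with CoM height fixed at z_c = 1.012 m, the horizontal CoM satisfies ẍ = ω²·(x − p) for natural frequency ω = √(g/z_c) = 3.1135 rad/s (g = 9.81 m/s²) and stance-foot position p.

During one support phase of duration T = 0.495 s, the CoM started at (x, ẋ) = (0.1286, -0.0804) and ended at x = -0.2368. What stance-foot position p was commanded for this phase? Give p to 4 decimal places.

p = 0.3421

ωT = 3.1135·0.495 = 1.541183; cosh(ωT) = 2.442119, sinh(ωT) = 2.227991
x(T) = p + (x₀−p)·cosh(ωT) + (ẋ₀/ω)·sinh(ωT) ⇒ p·(1 − cosh) = x(T) − x₀·cosh − (ẋ₀/ω)·sinh
numerator   = -0.2368 − (0.1286)·2.442119 − (-0.0804/3.1135)·2.227991 = -0.493323
denominator = 1 − 2.442119 = -1.442119
p = -0.493323 / -1.442119 = 0.3421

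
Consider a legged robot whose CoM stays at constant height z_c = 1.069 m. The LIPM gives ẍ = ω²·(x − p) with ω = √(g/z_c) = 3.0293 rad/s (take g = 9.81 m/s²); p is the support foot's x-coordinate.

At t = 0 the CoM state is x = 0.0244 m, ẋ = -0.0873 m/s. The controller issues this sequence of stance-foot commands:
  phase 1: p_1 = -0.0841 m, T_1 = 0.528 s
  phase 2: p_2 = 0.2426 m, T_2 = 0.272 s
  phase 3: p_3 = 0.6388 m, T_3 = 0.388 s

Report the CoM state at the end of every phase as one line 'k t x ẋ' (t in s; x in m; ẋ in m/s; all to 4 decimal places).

1 0.5280 0.1270 0.5554
2 0.8000 0.2543 0.4326
3 1.1880 0.1659 -0.9396

phase 1: p=-0.0841, T=0.528, ωT=1.599470, cosh=2.576207, sinh=2.374203; start (x,ẋ)=(0.024400, -0.087300) → end (x,ẋ)=(0.126997, 0.555448)
phase 2: p=0.2426, T=0.272, ωT=0.823970, cosh=1.359109, sinh=0.920422; start (x,ẋ)=(0.126997, 0.555448) → end (x,ẋ)=(0.254251, 0.432587)
phase 3: p=0.6388, T=0.388, ωT=1.175368, cosh=1.774021, sinh=1.465315; start (x,ẋ)=(0.254251, 0.432587) → end (x,ẋ)=(0.165850, -0.939550)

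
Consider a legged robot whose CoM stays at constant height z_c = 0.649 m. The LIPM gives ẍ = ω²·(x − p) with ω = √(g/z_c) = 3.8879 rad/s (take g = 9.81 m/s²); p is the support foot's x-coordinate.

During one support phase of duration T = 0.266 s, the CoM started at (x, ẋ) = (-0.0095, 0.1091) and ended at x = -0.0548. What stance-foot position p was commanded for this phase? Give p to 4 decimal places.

p = 0.1271

ωT = 3.8879·0.266 = 1.034181; cosh(ωT) = 1.584160, sinh(ωT) = 1.228643
x(T) = p + (x₀−p)·cosh(ωT) + (ẋ₀/ω)·sinh(ωT) ⇒ p·(1 − cosh) = x(T) − x₀·cosh − (ẋ₀/ω)·sinh
numerator   = -0.0548 − (-0.0095)·1.584160 − (0.1091/3.8879)·1.228643 = -0.074228
denominator = 1 − 1.584160 = -0.584160
p = -0.074228 / -0.584160 = 0.1271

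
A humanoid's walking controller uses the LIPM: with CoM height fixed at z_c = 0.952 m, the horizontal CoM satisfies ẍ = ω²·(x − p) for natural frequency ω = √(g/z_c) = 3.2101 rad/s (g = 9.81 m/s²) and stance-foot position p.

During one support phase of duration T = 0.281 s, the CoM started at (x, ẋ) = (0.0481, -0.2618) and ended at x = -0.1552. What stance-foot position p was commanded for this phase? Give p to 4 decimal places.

p = 0.3223

ωT = 3.2101·0.281 = 0.902038; cosh(ωT) = 1.435182, sinh(ωT) = 1.029440
x(T) = p + (x₀−p)·cosh(ωT) + (ẋ₀/ω)·sinh(ωT) ⇒ p·(1 − cosh) = x(T) − x₀·cosh − (ẋ₀/ω)·sinh
numerator   = -0.1552 − (0.0481)·1.435182 − (-0.2618/3.2101)·1.029440 = -0.140276
denominator = 1 − 1.435182 = -0.435182
p = -0.140276 / -0.435182 = 0.3223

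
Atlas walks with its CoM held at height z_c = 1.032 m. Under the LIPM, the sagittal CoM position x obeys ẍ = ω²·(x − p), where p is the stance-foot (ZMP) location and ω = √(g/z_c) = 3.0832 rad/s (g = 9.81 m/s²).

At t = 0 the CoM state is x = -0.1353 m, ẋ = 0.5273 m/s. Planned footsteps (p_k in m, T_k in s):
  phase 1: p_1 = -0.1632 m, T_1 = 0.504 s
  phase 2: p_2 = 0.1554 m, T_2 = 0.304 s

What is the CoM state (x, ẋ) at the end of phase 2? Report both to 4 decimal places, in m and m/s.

x = 0.8815, ẋ = 2.6600

phase 1: p=-0.1632, T=0.504, ωT=1.553933, cosh=2.470725, sinh=2.259311; start (x,ẋ)=(-0.135300, 0.527300) → end (x,ẋ)=(0.292129, 1.497162)
phase 2: p=0.1554, T=0.304, ωT=0.937293, cosh=1.472374, sinh=1.080687; start (x,ẋ)=(0.292129, 1.497162) → end (x,ẋ)=(0.881483, 2.659959)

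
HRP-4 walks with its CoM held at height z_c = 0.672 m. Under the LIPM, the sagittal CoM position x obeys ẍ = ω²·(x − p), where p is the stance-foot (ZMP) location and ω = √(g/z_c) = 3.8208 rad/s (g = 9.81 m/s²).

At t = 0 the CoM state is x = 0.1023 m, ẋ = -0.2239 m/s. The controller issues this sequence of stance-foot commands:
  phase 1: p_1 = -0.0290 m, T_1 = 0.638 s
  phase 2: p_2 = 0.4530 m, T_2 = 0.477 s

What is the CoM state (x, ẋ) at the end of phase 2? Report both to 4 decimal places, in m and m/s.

phase 1: p=-0.0290, T=0.638, ωT=2.437670, cosh=5.766854, sinh=5.679490; start (x,ẋ)=(0.102300, -0.223900) → end (x,ẋ)=(0.395368, 1.558037)
phase 2: p=0.4530, T=0.477, ωT=1.822522, cosh=3.174529, sinh=3.012912; start (x,ẋ)=(0.395368, 1.558037) → end (x,ẋ)=(1.498644, 4.282592)

x = 1.4986, ẋ = 4.2826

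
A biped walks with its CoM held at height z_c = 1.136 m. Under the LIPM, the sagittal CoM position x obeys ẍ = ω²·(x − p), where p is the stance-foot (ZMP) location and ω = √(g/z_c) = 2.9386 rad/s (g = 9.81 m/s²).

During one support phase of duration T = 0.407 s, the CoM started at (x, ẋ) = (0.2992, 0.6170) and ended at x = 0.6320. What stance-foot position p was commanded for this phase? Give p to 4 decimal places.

ωT = 2.9386·0.407 = 1.196010; cosh(ωT) = 1.804648, sinh(ωT) = 1.502249
x(T) = p + (x₀−p)·cosh(ωT) + (ẋ₀/ω)·sinh(ωT) ⇒ p·(1 − cosh) = x(T) − x₀·cosh − (ẋ₀/ω)·sinh
numerator   = 0.6320 − (0.2992)·1.804648 − (0.6170/2.9386)·1.502249 = -0.223369
denominator = 1 − 1.804648 = -0.804648
p = -0.223369 / -0.804648 = 0.2776

p = 0.2776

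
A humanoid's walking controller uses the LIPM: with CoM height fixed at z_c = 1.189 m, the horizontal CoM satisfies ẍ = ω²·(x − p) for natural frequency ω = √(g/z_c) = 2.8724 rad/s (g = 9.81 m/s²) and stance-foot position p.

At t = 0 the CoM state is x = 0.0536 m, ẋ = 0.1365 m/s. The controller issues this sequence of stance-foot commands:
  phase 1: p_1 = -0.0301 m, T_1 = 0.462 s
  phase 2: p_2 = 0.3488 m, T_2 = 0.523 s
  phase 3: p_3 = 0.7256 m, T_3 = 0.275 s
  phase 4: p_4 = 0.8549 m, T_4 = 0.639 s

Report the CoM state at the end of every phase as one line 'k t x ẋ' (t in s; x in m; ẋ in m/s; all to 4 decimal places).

1 0.4620 0.2220 0.6967
2 0.9850 0.5678 0.8651
3 1.2600 0.7793 0.7527
4 1.8990 1.4123 1.7559

phase 1: p=-0.0301, T=0.462, ωT=1.327049, cosh=2.017580, sinh=1.752321; start (x,ẋ)=(0.053600, 0.136500) → end (x,ẋ)=(0.222044, 0.696693)
phase 2: p=0.3488, T=0.523, ωT=1.502265, cosh=2.357239, sinh=2.134614; start (x,ẋ)=(0.222044, 0.696693) → end (x,ẋ)=(0.567750, 0.865070)
phase 3: p=0.7256, T=0.275, ωT=0.789910, cosh=1.328542, sinh=0.874656; start (x,ẋ)=(0.567750, 0.865070) → end (x,ẋ)=(0.779307, 0.752706)
phase 4: p=0.8549, T=0.639, ωT=1.835464, cosh=3.213789, sinh=3.054250; start (x,ẋ)=(0.779307, 0.752706) → end (x,ẋ)=(1.412319, 1.755859)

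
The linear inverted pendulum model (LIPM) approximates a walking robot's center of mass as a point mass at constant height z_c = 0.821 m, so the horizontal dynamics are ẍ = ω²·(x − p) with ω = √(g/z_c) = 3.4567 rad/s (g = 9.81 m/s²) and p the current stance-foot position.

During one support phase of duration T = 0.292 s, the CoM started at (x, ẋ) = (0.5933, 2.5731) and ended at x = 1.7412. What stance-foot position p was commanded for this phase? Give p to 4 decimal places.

p = 0.1199

ωT = 3.4567·0.292 = 1.009356; cosh(ωT) = 1.554144, sinh(ωT) = 1.189691
x(T) = p + (x₀−p)·cosh(ωT) + (ẋ₀/ω)·sinh(ωT) ⇒ p·(1 − cosh) = x(T) − x₀·cosh − (ẋ₀/ω)·sinh
numerator   = 1.7412 − (0.5933)·1.554144 − (2.5731/3.4567)·1.189691 = -0.066456
denominator = 1 − 1.554144 = -0.554144
p = -0.066456 / -0.554144 = 0.1199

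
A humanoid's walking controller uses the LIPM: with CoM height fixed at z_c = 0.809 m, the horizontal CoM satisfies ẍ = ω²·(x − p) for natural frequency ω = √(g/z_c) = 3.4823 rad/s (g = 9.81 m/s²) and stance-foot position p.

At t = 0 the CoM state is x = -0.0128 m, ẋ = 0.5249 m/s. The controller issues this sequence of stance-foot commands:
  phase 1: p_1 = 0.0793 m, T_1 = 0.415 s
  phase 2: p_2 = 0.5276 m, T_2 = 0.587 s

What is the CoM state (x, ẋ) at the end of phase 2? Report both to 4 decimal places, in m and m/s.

phase 1: p=0.0793, T=0.415, ωT=1.445154, cosh=2.239109, sinh=2.003399; start (x,ẋ)=(-0.012800, 0.524900) → end (x,ẋ)=(0.175058, 0.532778)
phase 2: p=0.5276, T=0.587, ωT=2.044110, cosh=3.925889, sinh=3.796394; start (x,ẋ)=(0.175058, 0.532778) → end (x,ẋ)=(-0.275608, -2.569043)

x = -0.2756, ẋ = -2.5690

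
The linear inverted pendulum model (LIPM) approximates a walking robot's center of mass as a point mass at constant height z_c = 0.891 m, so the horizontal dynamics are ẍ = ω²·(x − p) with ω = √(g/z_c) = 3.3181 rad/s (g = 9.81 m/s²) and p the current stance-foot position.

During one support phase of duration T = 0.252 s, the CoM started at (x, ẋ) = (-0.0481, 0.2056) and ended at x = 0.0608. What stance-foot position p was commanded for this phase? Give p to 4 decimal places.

ωT = 3.3181·0.252 = 0.836161; cosh(ωT) = 1.370431, sinh(ωT) = 0.937060
x(T) = p + (x₀−p)·cosh(ωT) + (ẋ₀/ω)·sinh(ωT) ⇒ p·(1 − cosh) = x(T) − x₀·cosh − (ẋ₀/ω)·sinh
numerator   = 0.0608 − (-0.0481)·1.370431 − (0.2056/3.3181)·0.937060 = 0.068655
denominator = 1 − 1.370431 = -0.370431
p = 0.068655 / -0.370431 = -0.1853

p = -0.1853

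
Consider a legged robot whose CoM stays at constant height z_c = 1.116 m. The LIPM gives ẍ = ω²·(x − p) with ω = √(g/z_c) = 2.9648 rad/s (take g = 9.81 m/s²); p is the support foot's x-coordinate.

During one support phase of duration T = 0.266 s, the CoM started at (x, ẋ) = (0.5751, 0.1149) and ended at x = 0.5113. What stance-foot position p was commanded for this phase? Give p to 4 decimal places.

p = 0.8733

ωT = 2.9648·0.266 = 0.788637; cosh(ωT) = 1.327429, sinh(ωT) = 0.872965
x(T) = p + (x₀−p)·cosh(ωT) + (ẋ₀/ω)·sinh(ωT) ⇒ p·(1 − cosh) = x(T) − x₀·cosh − (ẋ₀/ω)·sinh
numerator   = 0.5113 − (0.5751)·1.327429 − (0.1149/2.9648)·0.872965 = -0.285936
denominator = 1 − 1.327429 = -0.327429
p = -0.285936 / -0.327429 = 0.8733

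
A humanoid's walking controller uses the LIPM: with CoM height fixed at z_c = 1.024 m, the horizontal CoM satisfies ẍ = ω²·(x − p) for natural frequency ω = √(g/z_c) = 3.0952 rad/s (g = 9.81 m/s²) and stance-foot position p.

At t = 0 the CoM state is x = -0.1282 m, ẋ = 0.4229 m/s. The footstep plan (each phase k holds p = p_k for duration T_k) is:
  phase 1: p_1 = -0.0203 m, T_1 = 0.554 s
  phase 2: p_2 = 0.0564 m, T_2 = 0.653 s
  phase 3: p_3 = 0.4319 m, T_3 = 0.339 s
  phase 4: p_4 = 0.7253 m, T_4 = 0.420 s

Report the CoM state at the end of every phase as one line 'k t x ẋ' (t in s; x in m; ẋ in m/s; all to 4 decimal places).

1 0.5540 0.0375 0.3151
2 1.2070 0.3613 0.9931
3 1.5460 0.7206 1.3179
4 1.9660 1.4392 2.5727

phase 1: p=-0.0203, T=0.554, ωT=1.714741, cosh=2.867623, sinh=2.687613; start (x,ẋ)=(-0.128200, 0.422900) → end (x,ẋ)=(0.037494, 0.315130)
phase 2: p=0.0564, T=0.653, ωT=2.021166, cosh=3.839809, sinh=3.707308; start (x,ẋ)=(0.037494, 0.315130) → end (x,ẋ)=(0.361257, 0.993101)
phase 3: p=0.4319, T=0.339, ωT=1.049273, cosh=1.602883, sinh=1.252691; start (x,ẋ)=(0.361257, 0.993101) → end (x,ẋ)=(0.720595, 1.317918)
phase 4: p=0.7253, T=0.420, ωT=1.299984, cosh=1.970887, sinh=1.698351; start (x,ẋ)=(0.720595, 1.317918) → end (x,ẋ)=(1.439175, 2.572735)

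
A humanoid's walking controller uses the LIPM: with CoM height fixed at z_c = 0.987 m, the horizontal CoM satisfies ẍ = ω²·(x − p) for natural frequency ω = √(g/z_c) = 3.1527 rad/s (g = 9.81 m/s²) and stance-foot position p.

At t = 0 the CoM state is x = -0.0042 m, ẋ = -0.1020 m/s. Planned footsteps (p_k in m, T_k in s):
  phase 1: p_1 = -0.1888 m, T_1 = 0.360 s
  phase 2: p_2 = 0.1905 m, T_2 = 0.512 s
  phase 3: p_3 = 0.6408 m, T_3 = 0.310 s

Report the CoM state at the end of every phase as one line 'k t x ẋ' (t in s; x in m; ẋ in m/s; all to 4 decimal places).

1 0.3600 0.0829 0.6367
2 0.8720 0.3967 0.8443
3 1.1820 0.5760 0.4030

phase 1: p=-0.1888, T=0.360, ωT=1.134972, cosh=1.716259, sinh=1.394828; start (x,ẋ)=(-0.004200, -0.102000) → end (x,ẋ)=(0.082894, 0.636715)
phase 2: p=0.1905, T=0.512, ωT=1.614182, cosh=2.611416, sinh=2.412363; start (x,ẋ)=(0.082894, 0.636715) → end (x,ẋ)=(0.396694, 0.844337)
phase 3: p=0.6408, T=0.310, ωT=0.977337, cosh=1.516841, sinh=1.140529; start (x,ẋ)=(0.396694, 0.844337) → end (x,ẋ)=(0.575980, 0.402982)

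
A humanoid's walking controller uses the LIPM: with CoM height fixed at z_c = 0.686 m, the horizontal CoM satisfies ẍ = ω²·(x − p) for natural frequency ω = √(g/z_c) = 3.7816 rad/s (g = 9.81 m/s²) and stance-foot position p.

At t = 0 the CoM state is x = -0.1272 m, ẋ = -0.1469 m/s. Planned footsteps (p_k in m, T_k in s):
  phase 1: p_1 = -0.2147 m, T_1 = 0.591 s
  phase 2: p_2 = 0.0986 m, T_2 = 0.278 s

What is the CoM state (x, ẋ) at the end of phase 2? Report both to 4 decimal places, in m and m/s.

phase 1: p=-0.2147, T=0.591, ωT=2.234926, cosh=4.726393, sinh=4.619393; start (x,ẋ)=(-0.127200, -0.146900) → end (x,ẋ)=(0.019415, 0.834204)
phase 2: p=0.0986, T=0.278, ωT=1.051285, cosh=1.605407, sinh=1.255918; start (x,ẋ)=(0.019415, 0.834204) → end (x,ẋ)=(0.248525, 0.963154)

x = 0.2485, ẋ = 0.9632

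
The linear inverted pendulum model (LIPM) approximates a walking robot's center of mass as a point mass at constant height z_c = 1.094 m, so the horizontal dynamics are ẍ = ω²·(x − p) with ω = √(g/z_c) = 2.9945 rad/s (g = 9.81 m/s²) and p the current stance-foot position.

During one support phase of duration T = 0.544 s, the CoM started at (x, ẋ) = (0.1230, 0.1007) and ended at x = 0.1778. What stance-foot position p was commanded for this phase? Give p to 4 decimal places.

ωT = 2.9945·0.544 = 1.629008; cosh(ωT) = 2.647469, sinh(ωT) = 2.451345
x(T) = p + (x₀−p)·cosh(ωT) + (ẋ₀/ω)·sinh(ωT) ⇒ p·(1 − cosh) = x(T) − x₀·cosh − (ẋ₀/ω)·sinh
numerator   = 0.1778 − (0.1230)·2.647469 − (0.1007/2.9945)·2.451345 = -0.230273
denominator = 1 − 2.647469 = -1.647469
p = -0.230273 / -1.647469 = 0.1398

p = 0.1398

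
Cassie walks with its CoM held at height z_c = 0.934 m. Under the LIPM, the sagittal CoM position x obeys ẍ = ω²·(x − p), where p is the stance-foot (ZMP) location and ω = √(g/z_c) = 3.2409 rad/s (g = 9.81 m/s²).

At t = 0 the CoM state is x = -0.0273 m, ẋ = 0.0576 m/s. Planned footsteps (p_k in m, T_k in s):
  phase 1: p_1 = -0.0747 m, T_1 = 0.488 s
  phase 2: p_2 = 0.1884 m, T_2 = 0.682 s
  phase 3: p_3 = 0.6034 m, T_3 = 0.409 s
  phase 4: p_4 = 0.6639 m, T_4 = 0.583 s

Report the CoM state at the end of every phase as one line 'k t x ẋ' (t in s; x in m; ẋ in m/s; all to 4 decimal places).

1 0.4880 0.0868 0.5037
2 1.1700 0.4196 0.8407
3 1.5790 0.6868 0.6520
4 2.1620 1.3918 2.4464

phase 1: p=-0.0747, T=0.488, ωT=1.581559, cosh=2.534093, sinh=2.328439; start (x,ẋ)=(-0.027300, 0.057600) → end (x,ẋ)=(0.086799, 0.503655)
phase 2: p=0.1884, T=0.682, ωT=2.210294, cosh=4.614032, sinh=4.504363; start (x,ẋ)=(0.086799, 0.503655) → end (x,ẋ)=(0.419615, 0.840691)
phase 3: p=0.6034, T=0.409, ωT=1.325528, cosh=2.014918, sinh=1.749255; start (x,ẋ)=(0.419615, 0.840691) → end (x,ẋ)=(0.686845, 0.652015)
phase 4: p=0.6639, T=0.583, ωT=1.889445, cosh=3.383425, sinh=3.232269; start (x,ẋ)=(0.686845, 0.652015) → end (x,ẋ)=(1.391813, 2.446407)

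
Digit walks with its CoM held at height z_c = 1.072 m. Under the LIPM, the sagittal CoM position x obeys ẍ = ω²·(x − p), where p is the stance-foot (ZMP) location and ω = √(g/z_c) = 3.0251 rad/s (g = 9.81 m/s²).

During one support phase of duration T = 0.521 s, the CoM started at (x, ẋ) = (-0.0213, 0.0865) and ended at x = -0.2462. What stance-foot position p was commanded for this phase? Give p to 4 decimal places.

p = 0.1700

ωT = 3.0251·0.521 = 1.576077; cosh(ωT) = 2.521366, sinh(ωT) = 2.314581
x(T) = p + (x₀−p)·cosh(ωT) + (ẋ₀/ω)·sinh(ωT) ⇒ p·(1 − cosh) = x(T) − x₀·cosh − (ẋ₀/ω)·sinh
numerator   = -0.2462 − (-0.0213)·2.521366 − (0.0865/3.0251)·2.314581 = -0.258678
denominator = 1 − 2.521366 = -1.521366
p = -0.258678 / -1.521366 = 0.1700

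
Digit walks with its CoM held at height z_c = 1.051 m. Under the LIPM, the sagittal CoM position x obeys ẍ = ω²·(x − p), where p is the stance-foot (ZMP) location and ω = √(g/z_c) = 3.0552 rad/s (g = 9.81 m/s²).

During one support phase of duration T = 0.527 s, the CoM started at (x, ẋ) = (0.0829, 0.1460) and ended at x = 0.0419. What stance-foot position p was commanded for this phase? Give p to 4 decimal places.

p = 0.1802

ωT = 3.0552·0.527 = 1.610090; cosh(ωT) = 2.601567, sinh(ωT) = 2.401697
x(T) = p + (x₀−p)·cosh(ωT) + (ẋ₀/ω)·sinh(ωT) ⇒ p·(1 − cosh) = x(T) − x₀·cosh − (ẋ₀/ω)·sinh
numerator   = 0.0419 − (0.0829)·2.601567 − (0.1460/3.0552)·2.401697 = -0.288541
denominator = 1 − 2.601567 = -1.601567
p = -0.288541 / -1.601567 = 0.1802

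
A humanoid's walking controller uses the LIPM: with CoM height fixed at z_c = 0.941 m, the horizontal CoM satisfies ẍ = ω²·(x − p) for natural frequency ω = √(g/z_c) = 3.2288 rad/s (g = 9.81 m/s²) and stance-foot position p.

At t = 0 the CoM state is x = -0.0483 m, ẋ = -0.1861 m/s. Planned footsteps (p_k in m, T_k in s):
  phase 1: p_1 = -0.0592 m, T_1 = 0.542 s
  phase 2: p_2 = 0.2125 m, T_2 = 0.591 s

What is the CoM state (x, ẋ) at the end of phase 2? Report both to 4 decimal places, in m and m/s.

x = -1.6291, ẋ = -5.8217

phase 1: p=-0.0592, T=0.542, ωT=1.750010, cosh=2.964215, sinh=2.790443; start (x,ẋ)=(-0.048300, -0.186100) → end (x,ẋ)=(-0.187724, -0.453434)
phase 2: p=0.2125, T=0.591, ωT=1.908221, cosh=3.444714, sinh=3.296370; start (x,ẋ)=(-0.187724, -0.453434) → end (x,ẋ)=(-1.629081, -5.821665)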